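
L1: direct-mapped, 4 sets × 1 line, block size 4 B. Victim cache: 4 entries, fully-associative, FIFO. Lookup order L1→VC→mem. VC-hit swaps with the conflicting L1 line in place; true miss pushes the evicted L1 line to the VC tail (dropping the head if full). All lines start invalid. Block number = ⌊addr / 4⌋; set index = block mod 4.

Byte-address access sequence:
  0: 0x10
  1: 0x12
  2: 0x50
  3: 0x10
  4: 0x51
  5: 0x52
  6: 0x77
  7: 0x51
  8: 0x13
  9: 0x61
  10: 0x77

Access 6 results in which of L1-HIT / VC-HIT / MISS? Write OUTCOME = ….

OUTCOME = MISS

#0 0x10→b4/s0 MISS; vc=[]
#1 0x12→b4/s0 L1-HIT; vc=[]
#2 0x50→b20/s0 MISS; vc=[4]
#3 0x10→b4/s0 VC-HIT; vc=[20]
#4 0x51→b20/s0 VC-HIT; vc=[4]
#5 0x52→b20/s0 L1-HIT; vc=[4]
#6 0x77→b29/s1 MISS; vc=[4]
#7 0x51→b20/s0 L1-HIT; vc=[4]
#8 0x13→b4/s0 VC-HIT; vc=[20]
#9 0x61→b24/s0 MISS; vc=[20,4]
#10 0x77→b29/s1 L1-HIT; vc=[20,4]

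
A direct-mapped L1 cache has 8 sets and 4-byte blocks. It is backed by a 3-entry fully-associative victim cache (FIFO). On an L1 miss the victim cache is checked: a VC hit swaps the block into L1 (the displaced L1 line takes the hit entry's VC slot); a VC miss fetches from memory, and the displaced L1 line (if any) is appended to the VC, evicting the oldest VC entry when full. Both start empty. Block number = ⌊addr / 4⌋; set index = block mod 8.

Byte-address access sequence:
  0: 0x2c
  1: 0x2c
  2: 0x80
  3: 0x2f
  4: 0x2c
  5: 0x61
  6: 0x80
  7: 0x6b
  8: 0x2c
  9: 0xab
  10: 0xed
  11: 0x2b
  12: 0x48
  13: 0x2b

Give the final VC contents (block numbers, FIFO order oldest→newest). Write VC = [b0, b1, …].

VC = [11, 42, 18]

0: 0x2c (blk 11, set 3) → MISS  vc=[]
1: 0x2c (blk 11, set 3) → L1-HIT  vc=[]
2: 0x80 (blk 32, set 0) → MISS  vc=[]
3: 0x2f (blk 11, set 3) → L1-HIT  vc=[]
4: 0x2c (blk 11, set 3) → L1-HIT  vc=[]
5: 0x61 (blk 24, set 0) → MISS  vc=[32]
6: 0x80 (blk 32, set 0) → VC-HIT  vc=[24]
7: 0x6b (blk 26, set 2) → MISS  vc=[24]
8: 0x2c (blk 11, set 3) → L1-HIT  vc=[24]
9: 0xab (blk 42, set 2) → MISS  vc=[24, 26]
10: 0xed (blk 59, set 3) → MISS  vc=[24, 26, 11]
11: 0x2b (blk 10, set 2) → MISS  vc=[26, 11, 42]
12: 0x48 (blk 18, set 2) → MISS  vc=[11, 42, 10]
13: 0x2b (blk 10, set 2) → VC-HIT  vc=[11, 42, 18]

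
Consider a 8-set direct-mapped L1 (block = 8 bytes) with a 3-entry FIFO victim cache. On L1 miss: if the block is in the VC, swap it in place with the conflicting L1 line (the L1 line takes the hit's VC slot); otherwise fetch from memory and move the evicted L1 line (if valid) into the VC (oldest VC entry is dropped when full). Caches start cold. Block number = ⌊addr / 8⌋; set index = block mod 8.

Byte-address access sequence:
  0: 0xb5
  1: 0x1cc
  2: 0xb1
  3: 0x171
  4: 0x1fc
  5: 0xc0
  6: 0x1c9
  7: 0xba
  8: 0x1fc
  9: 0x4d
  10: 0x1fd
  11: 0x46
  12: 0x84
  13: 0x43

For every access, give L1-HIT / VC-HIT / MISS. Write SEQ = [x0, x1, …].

0: 0xb5 (blk 22, set 6) → MISS  vc=[]
1: 0x1cc (blk 57, set 1) → MISS  vc=[]
2: 0xb1 (blk 22, set 6) → L1-HIT  vc=[]
3: 0x171 (blk 46, set 6) → MISS  vc=[22]
4: 0x1fc (blk 63, set 7) → MISS  vc=[22]
5: 0xc0 (blk 24, set 0) → MISS  vc=[22]
6: 0x1c9 (blk 57, set 1) → L1-HIT  vc=[22]
7: 0xba (blk 23, set 7) → MISS  vc=[22, 63]
8: 0x1fc (blk 63, set 7) → VC-HIT  vc=[22, 23]
9: 0x4d (blk 9, set 1) → MISS  vc=[22, 23, 57]
10: 0x1fd (blk 63, set 7) → L1-HIT  vc=[22, 23, 57]
11: 0x46 (blk 8, set 0) → MISS  vc=[23, 57, 24]
12: 0x84 (blk 16, set 0) → MISS  vc=[57, 24, 8]
13: 0x43 (blk 8, set 0) → VC-HIT  vc=[57, 24, 16]

SEQ = [MISS, MISS, L1-HIT, MISS, MISS, MISS, L1-HIT, MISS, VC-HIT, MISS, L1-HIT, MISS, MISS, VC-HIT]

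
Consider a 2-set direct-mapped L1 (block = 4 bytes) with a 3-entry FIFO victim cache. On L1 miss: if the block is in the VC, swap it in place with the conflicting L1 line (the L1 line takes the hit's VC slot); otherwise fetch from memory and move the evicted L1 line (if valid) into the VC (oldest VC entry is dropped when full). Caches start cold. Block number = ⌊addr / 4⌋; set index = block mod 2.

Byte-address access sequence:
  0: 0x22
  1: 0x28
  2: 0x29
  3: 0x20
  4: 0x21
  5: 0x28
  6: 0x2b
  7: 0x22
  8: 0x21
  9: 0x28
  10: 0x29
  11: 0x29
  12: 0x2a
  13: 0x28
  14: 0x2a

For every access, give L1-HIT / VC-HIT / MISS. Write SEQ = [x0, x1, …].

0: 0x22 (blk 8, set 0) → MISS  vc=[]
1: 0x28 (blk 10, set 0) → MISS  vc=[8]
2: 0x29 (blk 10, set 0) → L1-HIT  vc=[8]
3: 0x20 (blk 8, set 0) → VC-HIT  vc=[10]
4: 0x21 (blk 8, set 0) → L1-HIT  vc=[10]
5: 0x28 (blk 10, set 0) → VC-HIT  vc=[8]
6: 0x2b (blk 10, set 0) → L1-HIT  vc=[8]
7: 0x22 (blk 8, set 0) → VC-HIT  vc=[10]
8: 0x21 (blk 8, set 0) → L1-HIT  vc=[10]
9: 0x28 (blk 10, set 0) → VC-HIT  vc=[8]
10: 0x29 (blk 10, set 0) → L1-HIT  vc=[8]
11: 0x29 (blk 10, set 0) → L1-HIT  vc=[8]
12: 0x2a (blk 10, set 0) → L1-HIT  vc=[8]
13: 0x28 (blk 10, set 0) → L1-HIT  vc=[8]
14: 0x2a (blk 10, set 0) → L1-HIT  vc=[8]

SEQ = [MISS, MISS, L1-HIT, VC-HIT, L1-HIT, VC-HIT, L1-HIT, VC-HIT, L1-HIT, VC-HIT, L1-HIT, L1-HIT, L1-HIT, L1-HIT, L1-HIT]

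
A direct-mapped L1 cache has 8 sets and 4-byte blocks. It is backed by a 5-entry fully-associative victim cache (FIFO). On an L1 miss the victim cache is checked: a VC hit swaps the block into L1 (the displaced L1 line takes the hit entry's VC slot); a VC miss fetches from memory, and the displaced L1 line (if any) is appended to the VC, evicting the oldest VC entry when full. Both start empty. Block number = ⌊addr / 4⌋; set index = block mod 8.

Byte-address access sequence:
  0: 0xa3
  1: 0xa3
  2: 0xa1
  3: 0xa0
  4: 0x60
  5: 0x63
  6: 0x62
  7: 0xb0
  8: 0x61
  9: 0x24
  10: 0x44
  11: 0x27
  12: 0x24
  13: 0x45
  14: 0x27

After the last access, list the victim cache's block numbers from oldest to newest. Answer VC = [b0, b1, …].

  [0] addr=0xa3 blk=40 s=0: MISS | VC []
  [1] addr=0xa3 blk=40 s=0: L1-HIT | VC []
  [2] addr=0xa1 blk=40 s=0: L1-HIT | VC []
  [3] addr=0xa0 blk=40 s=0: L1-HIT | VC []
  [4] addr=0x60 blk=24 s=0: MISS | VC [40]
  [5] addr=0x63 blk=24 s=0: L1-HIT | VC [40]
  [6] addr=0x62 blk=24 s=0: L1-HIT | VC [40]
  [7] addr=0xb0 blk=44 s=4: MISS | VC [40]
  [8] addr=0x61 blk=24 s=0: L1-HIT | VC [40]
  [9] addr=0x24 blk=9 s=1: MISS | VC [40]
  [10] addr=0x44 blk=17 s=1: MISS | VC [40, 9]
  [11] addr=0x27 blk=9 s=1: VC-HIT | VC [40, 17]
  [12] addr=0x24 blk=9 s=1: L1-HIT | VC [40, 17]
  [13] addr=0x45 blk=17 s=1: VC-HIT | VC [40, 9]
  [14] addr=0x27 blk=9 s=1: VC-HIT | VC [40, 17]

VC = [40, 17]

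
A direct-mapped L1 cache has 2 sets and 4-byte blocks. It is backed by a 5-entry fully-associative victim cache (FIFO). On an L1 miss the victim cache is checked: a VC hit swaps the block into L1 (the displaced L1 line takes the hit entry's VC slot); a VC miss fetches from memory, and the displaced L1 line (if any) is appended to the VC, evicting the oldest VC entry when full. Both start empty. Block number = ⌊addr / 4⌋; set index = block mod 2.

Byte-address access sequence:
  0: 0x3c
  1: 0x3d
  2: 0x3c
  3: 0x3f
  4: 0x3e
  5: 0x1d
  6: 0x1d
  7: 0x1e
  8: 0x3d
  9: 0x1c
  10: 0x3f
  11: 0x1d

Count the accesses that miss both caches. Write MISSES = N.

#0 0x3c→b15/s1 MISS; vc=[]
#1 0x3d→b15/s1 L1-HIT; vc=[]
#2 0x3c→b15/s1 L1-HIT; vc=[]
#3 0x3f→b15/s1 L1-HIT; vc=[]
#4 0x3e→b15/s1 L1-HIT; vc=[]
#5 0x1d→b7/s1 MISS; vc=[15]
#6 0x1d→b7/s1 L1-HIT; vc=[15]
#7 0x1e→b7/s1 L1-HIT; vc=[15]
#8 0x3d→b15/s1 VC-HIT; vc=[7]
#9 0x1c→b7/s1 VC-HIT; vc=[15]
#10 0x3f→b15/s1 VC-HIT; vc=[7]
#11 0x1d→b7/s1 VC-HIT; vc=[15]

MISSES = 2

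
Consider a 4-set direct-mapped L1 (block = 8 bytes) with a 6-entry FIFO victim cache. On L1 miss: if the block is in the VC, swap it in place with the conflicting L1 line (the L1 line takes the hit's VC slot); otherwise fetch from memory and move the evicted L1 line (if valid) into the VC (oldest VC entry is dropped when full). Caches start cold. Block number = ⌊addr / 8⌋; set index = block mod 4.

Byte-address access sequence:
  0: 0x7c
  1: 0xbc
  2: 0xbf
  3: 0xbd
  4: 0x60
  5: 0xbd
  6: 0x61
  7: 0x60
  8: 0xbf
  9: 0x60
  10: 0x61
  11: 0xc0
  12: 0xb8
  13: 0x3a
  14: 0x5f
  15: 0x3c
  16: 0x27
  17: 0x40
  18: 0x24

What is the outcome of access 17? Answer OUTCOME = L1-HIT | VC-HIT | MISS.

OUTCOME = MISS

  [0] addr=0x7c blk=15 s=3: MISS | VC []
  [1] addr=0xbc blk=23 s=3: MISS | VC [15]
  [2] addr=0xbf blk=23 s=3: L1-HIT | VC [15]
  [3] addr=0xbd blk=23 s=3: L1-HIT | VC [15]
  [4] addr=0x60 blk=12 s=0: MISS | VC [15]
  [5] addr=0xbd blk=23 s=3: L1-HIT | VC [15]
  [6] addr=0x61 blk=12 s=0: L1-HIT | VC [15]
  [7] addr=0x60 blk=12 s=0: L1-HIT | VC [15]
  [8] addr=0xbf blk=23 s=3: L1-HIT | VC [15]
  [9] addr=0x60 blk=12 s=0: L1-HIT | VC [15]
  [10] addr=0x61 blk=12 s=0: L1-HIT | VC [15]
  [11] addr=0xc0 blk=24 s=0: MISS | VC [15, 12]
  [12] addr=0xb8 blk=23 s=3: L1-HIT | VC [15, 12]
  [13] addr=0x3a blk=7 s=3: MISS | VC [15, 12, 23]
  [14] addr=0x5f blk=11 s=3: MISS | VC [15, 12, 23, 7]
  [15] addr=0x3c blk=7 s=3: VC-HIT | VC [15, 12, 23, 11]
  [16] addr=0x27 blk=4 s=0: MISS | VC [15, 12, 23, 11, 24]
  [17] addr=0x40 blk=8 s=0: MISS | VC [15, 12, 23, 11, 24, 4]
  [18] addr=0x24 blk=4 s=0: VC-HIT | VC [15, 12, 23, 11, 24, 8]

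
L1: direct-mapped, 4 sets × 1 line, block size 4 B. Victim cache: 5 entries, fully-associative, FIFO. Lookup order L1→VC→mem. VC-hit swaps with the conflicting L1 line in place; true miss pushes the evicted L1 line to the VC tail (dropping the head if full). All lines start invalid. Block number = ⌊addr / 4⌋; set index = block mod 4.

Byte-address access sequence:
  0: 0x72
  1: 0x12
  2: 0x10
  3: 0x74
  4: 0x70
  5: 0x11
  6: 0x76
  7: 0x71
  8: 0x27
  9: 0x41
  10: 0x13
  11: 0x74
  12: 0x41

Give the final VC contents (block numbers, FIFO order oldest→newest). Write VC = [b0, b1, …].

VC = [4, 9, 28]

0: 0x72 (blk 28, set 0) → MISS  vc=[]
1: 0x12 (blk 4, set 0) → MISS  vc=[28]
2: 0x10 (blk 4, set 0) → L1-HIT  vc=[28]
3: 0x74 (blk 29, set 1) → MISS  vc=[28]
4: 0x70 (blk 28, set 0) → VC-HIT  vc=[4]
5: 0x11 (blk 4, set 0) → VC-HIT  vc=[28]
6: 0x76 (blk 29, set 1) → L1-HIT  vc=[28]
7: 0x71 (blk 28, set 0) → VC-HIT  vc=[4]
8: 0x27 (blk 9, set 1) → MISS  vc=[4, 29]
9: 0x41 (blk 16, set 0) → MISS  vc=[4, 29, 28]
10: 0x13 (blk 4, set 0) → VC-HIT  vc=[16, 29, 28]
11: 0x74 (blk 29, set 1) → VC-HIT  vc=[16, 9, 28]
12: 0x41 (blk 16, set 0) → VC-HIT  vc=[4, 9, 28]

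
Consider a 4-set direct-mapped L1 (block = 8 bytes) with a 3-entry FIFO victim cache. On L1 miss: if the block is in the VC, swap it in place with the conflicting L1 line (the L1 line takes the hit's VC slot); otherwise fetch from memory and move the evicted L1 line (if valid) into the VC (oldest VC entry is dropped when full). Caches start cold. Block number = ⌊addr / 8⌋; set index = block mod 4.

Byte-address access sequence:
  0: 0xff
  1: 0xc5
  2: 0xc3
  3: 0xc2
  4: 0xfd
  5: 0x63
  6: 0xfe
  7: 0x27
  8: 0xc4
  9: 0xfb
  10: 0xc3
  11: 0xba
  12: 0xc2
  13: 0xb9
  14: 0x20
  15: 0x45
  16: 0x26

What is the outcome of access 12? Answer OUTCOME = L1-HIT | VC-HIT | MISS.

OUTCOME = L1-HIT

  [0] addr=0xff blk=31 s=3: MISS | VC []
  [1] addr=0xc5 blk=24 s=0: MISS | VC []
  [2] addr=0xc3 blk=24 s=0: L1-HIT | VC []
  [3] addr=0xc2 blk=24 s=0: L1-HIT | VC []
  [4] addr=0xfd blk=31 s=3: L1-HIT | VC []
  [5] addr=0x63 blk=12 s=0: MISS | VC [24]
  [6] addr=0xfe blk=31 s=3: L1-HIT | VC [24]
  [7] addr=0x27 blk=4 s=0: MISS | VC [24, 12]
  [8] addr=0xc4 blk=24 s=0: VC-HIT | VC [4, 12]
  [9] addr=0xfb blk=31 s=3: L1-HIT | VC [4, 12]
  [10] addr=0xc3 blk=24 s=0: L1-HIT | VC [4, 12]
  [11] addr=0xba blk=23 s=3: MISS | VC [4, 12, 31]
  [12] addr=0xc2 blk=24 s=0: L1-HIT | VC [4, 12, 31]
  [13] addr=0xb9 blk=23 s=3: L1-HIT | VC [4, 12, 31]
  [14] addr=0x20 blk=4 s=0: VC-HIT | VC [24, 12, 31]
  [15] addr=0x45 blk=8 s=0: MISS | VC [12, 31, 4]
  [16] addr=0x26 blk=4 s=0: VC-HIT | VC [12, 31, 8]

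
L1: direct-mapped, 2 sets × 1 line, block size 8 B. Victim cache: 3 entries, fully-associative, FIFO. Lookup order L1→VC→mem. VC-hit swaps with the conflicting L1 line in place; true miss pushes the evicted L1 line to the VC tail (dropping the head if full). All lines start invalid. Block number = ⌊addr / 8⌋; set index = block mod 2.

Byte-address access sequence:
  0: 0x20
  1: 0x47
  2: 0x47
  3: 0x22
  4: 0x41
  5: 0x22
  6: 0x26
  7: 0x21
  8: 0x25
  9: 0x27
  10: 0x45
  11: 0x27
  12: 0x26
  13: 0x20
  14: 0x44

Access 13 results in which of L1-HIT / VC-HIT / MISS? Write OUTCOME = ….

OUTCOME = L1-HIT

0: 0x20 (blk 4, set 0) → MISS  vc=[]
1: 0x47 (blk 8, set 0) → MISS  vc=[4]
2: 0x47 (blk 8, set 0) → L1-HIT  vc=[4]
3: 0x22 (blk 4, set 0) → VC-HIT  vc=[8]
4: 0x41 (blk 8, set 0) → VC-HIT  vc=[4]
5: 0x22 (blk 4, set 0) → VC-HIT  vc=[8]
6: 0x26 (blk 4, set 0) → L1-HIT  vc=[8]
7: 0x21 (blk 4, set 0) → L1-HIT  vc=[8]
8: 0x25 (blk 4, set 0) → L1-HIT  vc=[8]
9: 0x27 (blk 4, set 0) → L1-HIT  vc=[8]
10: 0x45 (blk 8, set 0) → VC-HIT  vc=[4]
11: 0x27 (blk 4, set 0) → VC-HIT  vc=[8]
12: 0x26 (blk 4, set 0) → L1-HIT  vc=[8]
13: 0x20 (blk 4, set 0) → L1-HIT  vc=[8]
14: 0x44 (blk 8, set 0) → VC-HIT  vc=[4]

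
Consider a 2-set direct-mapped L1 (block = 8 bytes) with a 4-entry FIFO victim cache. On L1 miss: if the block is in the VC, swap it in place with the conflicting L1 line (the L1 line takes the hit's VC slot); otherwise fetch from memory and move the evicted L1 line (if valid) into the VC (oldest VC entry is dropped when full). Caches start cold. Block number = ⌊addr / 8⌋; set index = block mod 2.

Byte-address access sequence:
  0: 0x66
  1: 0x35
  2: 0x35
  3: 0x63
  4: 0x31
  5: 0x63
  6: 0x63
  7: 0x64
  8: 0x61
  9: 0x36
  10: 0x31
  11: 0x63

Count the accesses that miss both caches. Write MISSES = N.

MISSES = 2

0: 0x66 (blk 12, set 0) → MISS  vc=[]
1: 0x35 (blk 6, set 0) → MISS  vc=[12]
2: 0x35 (blk 6, set 0) → L1-HIT  vc=[12]
3: 0x63 (blk 12, set 0) → VC-HIT  vc=[6]
4: 0x31 (blk 6, set 0) → VC-HIT  vc=[12]
5: 0x63 (blk 12, set 0) → VC-HIT  vc=[6]
6: 0x63 (blk 12, set 0) → L1-HIT  vc=[6]
7: 0x64 (blk 12, set 0) → L1-HIT  vc=[6]
8: 0x61 (blk 12, set 0) → L1-HIT  vc=[6]
9: 0x36 (blk 6, set 0) → VC-HIT  vc=[12]
10: 0x31 (blk 6, set 0) → L1-HIT  vc=[12]
11: 0x63 (blk 12, set 0) → VC-HIT  vc=[6]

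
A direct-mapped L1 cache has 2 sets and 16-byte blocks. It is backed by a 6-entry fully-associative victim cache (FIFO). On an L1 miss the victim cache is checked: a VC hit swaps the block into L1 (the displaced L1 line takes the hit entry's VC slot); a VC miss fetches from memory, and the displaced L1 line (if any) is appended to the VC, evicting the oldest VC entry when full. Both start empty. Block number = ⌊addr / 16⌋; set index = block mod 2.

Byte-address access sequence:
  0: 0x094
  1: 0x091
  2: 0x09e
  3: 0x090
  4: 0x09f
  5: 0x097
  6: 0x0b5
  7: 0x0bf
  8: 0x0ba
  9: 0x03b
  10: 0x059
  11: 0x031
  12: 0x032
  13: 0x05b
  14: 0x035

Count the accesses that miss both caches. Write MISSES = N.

  [0] addr=0x94 blk=9 s=1: MISS | VC []
  [1] addr=0x91 blk=9 s=1: L1-HIT | VC []
  [2] addr=0x9e blk=9 s=1: L1-HIT | VC []
  [3] addr=0x90 blk=9 s=1: L1-HIT | VC []
  [4] addr=0x9f blk=9 s=1: L1-HIT | VC []
  [5] addr=0x97 blk=9 s=1: L1-HIT | VC []
  [6] addr=0xb5 blk=11 s=1: MISS | VC [9]
  [7] addr=0xbf blk=11 s=1: L1-HIT | VC [9]
  [8] addr=0xba blk=11 s=1: L1-HIT | VC [9]
  [9] addr=0x3b blk=3 s=1: MISS | VC [9, 11]
  [10] addr=0x59 blk=5 s=1: MISS | VC [9, 11, 3]
  [11] addr=0x31 blk=3 s=1: VC-HIT | VC [9, 11, 5]
  [12] addr=0x32 blk=3 s=1: L1-HIT | VC [9, 11, 5]
  [13] addr=0x5b blk=5 s=1: VC-HIT | VC [9, 11, 3]
  [14] addr=0x35 blk=3 s=1: VC-HIT | VC [9, 11, 5]

MISSES = 4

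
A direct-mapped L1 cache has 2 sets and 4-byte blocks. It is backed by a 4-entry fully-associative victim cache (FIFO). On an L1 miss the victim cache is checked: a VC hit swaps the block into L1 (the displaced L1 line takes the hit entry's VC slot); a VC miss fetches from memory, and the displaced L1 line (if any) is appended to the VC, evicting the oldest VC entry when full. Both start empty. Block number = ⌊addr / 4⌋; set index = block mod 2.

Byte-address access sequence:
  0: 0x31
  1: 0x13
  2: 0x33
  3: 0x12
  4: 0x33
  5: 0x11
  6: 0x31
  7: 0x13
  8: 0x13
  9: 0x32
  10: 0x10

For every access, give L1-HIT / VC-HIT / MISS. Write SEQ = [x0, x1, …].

SEQ = [MISS, MISS, VC-HIT, VC-HIT, VC-HIT, VC-HIT, VC-HIT, VC-HIT, L1-HIT, VC-HIT, VC-HIT]

  [0] addr=0x31 blk=12 s=0: MISS | VC []
  [1] addr=0x13 blk=4 s=0: MISS | VC [12]
  [2] addr=0x33 blk=12 s=0: VC-HIT | VC [4]
  [3] addr=0x12 blk=4 s=0: VC-HIT | VC [12]
  [4] addr=0x33 blk=12 s=0: VC-HIT | VC [4]
  [5] addr=0x11 blk=4 s=0: VC-HIT | VC [12]
  [6] addr=0x31 blk=12 s=0: VC-HIT | VC [4]
  [7] addr=0x13 blk=4 s=0: VC-HIT | VC [12]
  [8] addr=0x13 blk=4 s=0: L1-HIT | VC [12]
  [9] addr=0x32 blk=12 s=0: VC-HIT | VC [4]
  [10] addr=0x10 blk=4 s=0: VC-HIT | VC [12]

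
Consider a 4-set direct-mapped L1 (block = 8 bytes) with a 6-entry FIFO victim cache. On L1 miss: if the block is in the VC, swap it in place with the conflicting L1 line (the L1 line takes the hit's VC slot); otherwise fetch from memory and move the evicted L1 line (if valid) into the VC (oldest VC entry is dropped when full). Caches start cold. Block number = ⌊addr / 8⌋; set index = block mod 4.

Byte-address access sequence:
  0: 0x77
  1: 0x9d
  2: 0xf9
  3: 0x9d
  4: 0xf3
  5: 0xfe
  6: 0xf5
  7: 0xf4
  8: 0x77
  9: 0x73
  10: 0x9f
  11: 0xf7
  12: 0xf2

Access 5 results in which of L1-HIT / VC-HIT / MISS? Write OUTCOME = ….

  [0] addr=0x77 blk=14 s=2: MISS | VC []
  [1] addr=0x9d blk=19 s=3: MISS | VC []
  [2] addr=0xf9 blk=31 s=3: MISS | VC [19]
  [3] addr=0x9d blk=19 s=3: VC-HIT | VC [31]
  [4] addr=0xf3 blk=30 s=2: MISS | VC [31, 14]
  [5] addr=0xfe blk=31 s=3: VC-HIT | VC [19, 14]
  [6] addr=0xf5 blk=30 s=2: L1-HIT | VC [19, 14]
  [7] addr=0xf4 blk=30 s=2: L1-HIT | VC [19, 14]
  [8] addr=0x77 blk=14 s=2: VC-HIT | VC [19, 30]
  [9] addr=0x73 blk=14 s=2: L1-HIT | VC [19, 30]
  [10] addr=0x9f blk=19 s=3: VC-HIT | VC [31, 30]
  [11] addr=0xf7 blk=30 s=2: VC-HIT | VC [31, 14]
  [12] addr=0xf2 blk=30 s=2: L1-HIT | VC [31, 14]

OUTCOME = VC-HIT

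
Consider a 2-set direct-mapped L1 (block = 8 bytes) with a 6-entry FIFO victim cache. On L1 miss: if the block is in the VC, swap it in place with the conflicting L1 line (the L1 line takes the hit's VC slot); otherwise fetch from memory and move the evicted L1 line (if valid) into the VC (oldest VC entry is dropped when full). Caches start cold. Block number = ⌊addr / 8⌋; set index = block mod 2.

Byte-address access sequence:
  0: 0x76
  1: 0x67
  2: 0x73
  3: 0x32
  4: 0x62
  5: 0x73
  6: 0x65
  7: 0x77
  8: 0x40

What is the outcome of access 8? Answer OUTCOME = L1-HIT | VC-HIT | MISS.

0: 0x76 (blk 14, set 0) → MISS  vc=[]
1: 0x67 (blk 12, set 0) → MISS  vc=[14]
2: 0x73 (blk 14, set 0) → VC-HIT  vc=[12]
3: 0x32 (blk 6, set 0) → MISS  vc=[12, 14]
4: 0x62 (blk 12, set 0) → VC-HIT  vc=[6, 14]
5: 0x73 (blk 14, set 0) → VC-HIT  vc=[6, 12]
6: 0x65 (blk 12, set 0) → VC-HIT  vc=[6, 14]
7: 0x77 (blk 14, set 0) → VC-HIT  vc=[6, 12]
8: 0x40 (blk 8, set 0) → MISS  vc=[6, 12, 14]

OUTCOME = MISS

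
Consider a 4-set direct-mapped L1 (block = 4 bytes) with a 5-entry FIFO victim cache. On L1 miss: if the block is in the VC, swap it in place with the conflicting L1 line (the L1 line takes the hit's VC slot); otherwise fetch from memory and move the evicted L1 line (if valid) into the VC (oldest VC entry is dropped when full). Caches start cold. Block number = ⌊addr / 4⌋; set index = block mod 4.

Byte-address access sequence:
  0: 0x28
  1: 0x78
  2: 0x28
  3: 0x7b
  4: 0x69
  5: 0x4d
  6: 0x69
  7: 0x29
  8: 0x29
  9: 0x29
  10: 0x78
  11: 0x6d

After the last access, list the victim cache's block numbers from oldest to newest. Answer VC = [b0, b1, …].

  [0] addr=0x28 blk=10 s=2: MISS | VC []
  [1] addr=0x78 blk=30 s=2: MISS | VC [10]
  [2] addr=0x28 blk=10 s=2: VC-HIT | VC [30]
  [3] addr=0x7b blk=30 s=2: VC-HIT | VC [10]
  [4] addr=0x69 blk=26 s=2: MISS | VC [10, 30]
  [5] addr=0x4d blk=19 s=3: MISS | VC [10, 30]
  [6] addr=0x69 blk=26 s=2: L1-HIT | VC [10, 30]
  [7] addr=0x29 blk=10 s=2: VC-HIT | VC [26, 30]
  [8] addr=0x29 blk=10 s=2: L1-HIT | VC [26, 30]
  [9] addr=0x29 blk=10 s=2: L1-HIT | VC [26, 30]
  [10] addr=0x78 blk=30 s=2: VC-HIT | VC [26, 10]
  [11] addr=0x6d blk=27 s=3: MISS | VC [26, 10, 19]

VC = [26, 10, 19]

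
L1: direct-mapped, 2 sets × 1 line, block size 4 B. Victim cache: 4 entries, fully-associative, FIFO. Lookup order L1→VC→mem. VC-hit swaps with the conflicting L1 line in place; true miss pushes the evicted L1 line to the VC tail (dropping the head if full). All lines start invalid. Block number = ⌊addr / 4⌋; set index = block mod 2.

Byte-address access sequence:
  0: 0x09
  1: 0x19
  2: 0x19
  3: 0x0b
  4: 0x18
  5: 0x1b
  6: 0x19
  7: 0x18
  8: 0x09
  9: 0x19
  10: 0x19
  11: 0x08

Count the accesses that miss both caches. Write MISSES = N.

MISSES = 2

#0 0x9→b2/s0 MISS; vc=[]
#1 0x19→b6/s0 MISS; vc=[2]
#2 0x19→b6/s0 L1-HIT; vc=[2]
#3 0xb→b2/s0 VC-HIT; vc=[6]
#4 0x18→b6/s0 VC-HIT; vc=[2]
#5 0x1b→b6/s0 L1-HIT; vc=[2]
#6 0x19→b6/s0 L1-HIT; vc=[2]
#7 0x18→b6/s0 L1-HIT; vc=[2]
#8 0x9→b2/s0 VC-HIT; vc=[6]
#9 0x19→b6/s0 VC-HIT; vc=[2]
#10 0x19→b6/s0 L1-HIT; vc=[2]
#11 0x8→b2/s0 VC-HIT; vc=[6]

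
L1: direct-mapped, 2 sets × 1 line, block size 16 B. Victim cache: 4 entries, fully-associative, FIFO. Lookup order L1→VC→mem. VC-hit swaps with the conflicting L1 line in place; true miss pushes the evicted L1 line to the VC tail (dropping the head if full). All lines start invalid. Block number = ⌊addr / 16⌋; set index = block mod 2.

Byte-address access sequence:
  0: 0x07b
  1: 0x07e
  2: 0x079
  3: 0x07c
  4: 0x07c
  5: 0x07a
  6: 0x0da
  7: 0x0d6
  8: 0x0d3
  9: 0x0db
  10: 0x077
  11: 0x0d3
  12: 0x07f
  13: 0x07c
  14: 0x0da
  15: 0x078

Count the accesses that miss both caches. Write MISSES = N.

  [0] addr=0x7b blk=7 s=1: MISS | VC []
  [1] addr=0x7e blk=7 s=1: L1-HIT | VC []
  [2] addr=0x79 blk=7 s=1: L1-HIT | VC []
  [3] addr=0x7c blk=7 s=1: L1-HIT | VC []
  [4] addr=0x7c blk=7 s=1: L1-HIT | VC []
  [5] addr=0x7a blk=7 s=1: L1-HIT | VC []
  [6] addr=0xda blk=13 s=1: MISS | VC [7]
  [7] addr=0xd6 blk=13 s=1: L1-HIT | VC [7]
  [8] addr=0xd3 blk=13 s=1: L1-HIT | VC [7]
  [9] addr=0xdb blk=13 s=1: L1-HIT | VC [7]
  [10] addr=0x77 blk=7 s=1: VC-HIT | VC [13]
  [11] addr=0xd3 blk=13 s=1: VC-HIT | VC [7]
  [12] addr=0x7f blk=7 s=1: VC-HIT | VC [13]
  [13] addr=0x7c blk=7 s=1: L1-HIT | VC [13]
  [14] addr=0xda blk=13 s=1: VC-HIT | VC [7]
  [15] addr=0x78 blk=7 s=1: VC-HIT | VC [13]

MISSES = 2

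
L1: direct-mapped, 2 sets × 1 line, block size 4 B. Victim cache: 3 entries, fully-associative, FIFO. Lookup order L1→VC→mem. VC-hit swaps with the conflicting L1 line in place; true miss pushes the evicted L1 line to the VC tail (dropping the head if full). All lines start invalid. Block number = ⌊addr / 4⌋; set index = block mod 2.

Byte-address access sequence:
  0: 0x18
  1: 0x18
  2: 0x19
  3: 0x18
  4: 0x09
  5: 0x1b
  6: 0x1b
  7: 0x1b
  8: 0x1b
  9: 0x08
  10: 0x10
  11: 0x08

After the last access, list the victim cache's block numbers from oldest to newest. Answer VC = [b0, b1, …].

VC = [6, 4]

#0 0x18→b6/s0 MISS; vc=[]
#1 0x18→b6/s0 L1-HIT; vc=[]
#2 0x19→b6/s0 L1-HIT; vc=[]
#3 0x18→b6/s0 L1-HIT; vc=[]
#4 0x9→b2/s0 MISS; vc=[6]
#5 0x1b→b6/s0 VC-HIT; vc=[2]
#6 0x1b→b6/s0 L1-HIT; vc=[2]
#7 0x1b→b6/s0 L1-HIT; vc=[2]
#8 0x1b→b6/s0 L1-HIT; vc=[2]
#9 0x8→b2/s0 VC-HIT; vc=[6]
#10 0x10→b4/s0 MISS; vc=[6,2]
#11 0x8→b2/s0 VC-HIT; vc=[6,4]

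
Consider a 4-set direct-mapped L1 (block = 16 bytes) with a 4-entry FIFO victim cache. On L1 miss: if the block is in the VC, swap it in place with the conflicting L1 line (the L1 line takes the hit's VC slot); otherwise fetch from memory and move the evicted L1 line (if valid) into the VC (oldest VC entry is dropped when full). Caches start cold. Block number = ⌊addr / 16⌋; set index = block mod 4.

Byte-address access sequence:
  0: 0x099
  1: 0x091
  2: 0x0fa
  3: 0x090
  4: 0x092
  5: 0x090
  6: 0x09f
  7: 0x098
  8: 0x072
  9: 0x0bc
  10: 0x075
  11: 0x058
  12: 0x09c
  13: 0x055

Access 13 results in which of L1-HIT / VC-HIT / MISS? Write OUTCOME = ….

0: 0x99 (blk 9, set 1) → MISS  vc=[]
1: 0x91 (blk 9, set 1) → L1-HIT  vc=[]
2: 0xfa (blk 15, set 3) → MISS  vc=[]
3: 0x90 (blk 9, set 1) → L1-HIT  vc=[]
4: 0x92 (blk 9, set 1) → L1-HIT  vc=[]
5: 0x90 (blk 9, set 1) → L1-HIT  vc=[]
6: 0x9f (blk 9, set 1) → L1-HIT  vc=[]
7: 0x98 (blk 9, set 1) → L1-HIT  vc=[]
8: 0x72 (blk 7, set 3) → MISS  vc=[15]
9: 0xbc (blk 11, set 3) → MISS  vc=[15, 7]
10: 0x75 (blk 7, set 3) → VC-HIT  vc=[15, 11]
11: 0x58 (blk 5, set 1) → MISS  vc=[15, 11, 9]
12: 0x9c (blk 9, set 1) → VC-HIT  vc=[15, 11, 5]
13: 0x55 (blk 5, set 1) → VC-HIT  vc=[15, 11, 9]

OUTCOME = VC-HIT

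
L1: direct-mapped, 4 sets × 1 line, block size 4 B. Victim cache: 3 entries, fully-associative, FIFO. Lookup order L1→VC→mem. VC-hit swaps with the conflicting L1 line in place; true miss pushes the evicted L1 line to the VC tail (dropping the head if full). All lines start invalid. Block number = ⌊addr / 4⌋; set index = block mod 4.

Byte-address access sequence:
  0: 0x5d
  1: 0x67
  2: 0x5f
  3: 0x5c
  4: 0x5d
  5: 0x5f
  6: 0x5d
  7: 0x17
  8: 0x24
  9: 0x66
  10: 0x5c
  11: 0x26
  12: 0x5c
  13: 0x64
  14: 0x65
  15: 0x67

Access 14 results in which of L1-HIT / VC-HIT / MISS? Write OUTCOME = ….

OUTCOME = L1-HIT

  [0] addr=0x5d blk=23 s=3: MISS | VC []
  [1] addr=0x67 blk=25 s=1: MISS | VC []
  [2] addr=0x5f blk=23 s=3: L1-HIT | VC []
  [3] addr=0x5c blk=23 s=3: L1-HIT | VC []
  [4] addr=0x5d blk=23 s=3: L1-HIT | VC []
  [5] addr=0x5f blk=23 s=3: L1-HIT | VC []
  [6] addr=0x5d blk=23 s=3: L1-HIT | VC []
  [7] addr=0x17 blk=5 s=1: MISS | VC [25]
  [8] addr=0x24 blk=9 s=1: MISS | VC [25, 5]
  [9] addr=0x66 blk=25 s=1: VC-HIT | VC [9, 5]
  [10] addr=0x5c blk=23 s=3: L1-HIT | VC [9, 5]
  [11] addr=0x26 blk=9 s=1: VC-HIT | VC [25, 5]
  [12] addr=0x5c blk=23 s=3: L1-HIT | VC [25, 5]
  [13] addr=0x64 blk=25 s=1: VC-HIT | VC [9, 5]
  [14] addr=0x65 blk=25 s=1: L1-HIT | VC [9, 5]
  [15] addr=0x67 blk=25 s=1: L1-HIT | VC [9, 5]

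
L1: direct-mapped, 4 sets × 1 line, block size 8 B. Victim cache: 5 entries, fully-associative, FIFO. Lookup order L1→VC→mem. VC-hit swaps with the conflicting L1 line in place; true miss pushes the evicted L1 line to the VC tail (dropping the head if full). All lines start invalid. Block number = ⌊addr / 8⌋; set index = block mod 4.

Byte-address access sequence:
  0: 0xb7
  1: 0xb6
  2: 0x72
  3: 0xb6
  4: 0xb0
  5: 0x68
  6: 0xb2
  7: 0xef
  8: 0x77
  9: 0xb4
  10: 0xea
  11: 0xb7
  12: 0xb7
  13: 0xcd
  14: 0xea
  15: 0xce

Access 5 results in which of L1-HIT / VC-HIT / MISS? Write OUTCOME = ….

0: 0xb7 (blk 22, set 2) → MISS  vc=[]
1: 0xb6 (blk 22, set 2) → L1-HIT  vc=[]
2: 0x72 (blk 14, set 2) → MISS  vc=[22]
3: 0xb6 (blk 22, set 2) → VC-HIT  vc=[14]
4: 0xb0 (blk 22, set 2) → L1-HIT  vc=[14]
5: 0x68 (blk 13, set 1) → MISS  vc=[14]
6: 0xb2 (blk 22, set 2) → L1-HIT  vc=[14]
7: 0xef (blk 29, set 1) → MISS  vc=[14, 13]
8: 0x77 (blk 14, set 2) → VC-HIT  vc=[22, 13]
9: 0xb4 (blk 22, set 2) → VC-HIT  vc=[14, 13]
10: 0xea (blk 29, set 1) → L1-HIT  vc=[14, 13]
11: 0xb7 (blk 22, set 2) → L1-HIT  vc=[14, 13]
12: 0xb7 (blk 22, set 2) → L1-HIT  vc=[14, 13]
13: 0xcd (blk 25, set 1) → MISS  vc=[14, 13, 29]
14: 0xea (blk 29, set 1) → VC-HIT  vc=[14, 13, 25]
15: 0xce (blk 25, set 1) → VC-HIT  vc=[14, 13, 29]

OUTCOME = MISS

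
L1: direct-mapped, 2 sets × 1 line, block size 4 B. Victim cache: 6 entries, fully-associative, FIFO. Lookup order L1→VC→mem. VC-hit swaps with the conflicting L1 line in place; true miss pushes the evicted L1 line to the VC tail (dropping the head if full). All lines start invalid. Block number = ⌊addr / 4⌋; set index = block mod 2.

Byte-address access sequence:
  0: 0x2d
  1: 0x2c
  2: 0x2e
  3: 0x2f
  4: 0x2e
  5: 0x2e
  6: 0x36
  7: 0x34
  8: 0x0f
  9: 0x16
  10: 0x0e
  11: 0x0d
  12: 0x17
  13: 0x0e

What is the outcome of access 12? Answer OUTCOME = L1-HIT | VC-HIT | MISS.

OUTCOME = VC-HIT

  [0] addr=0x2d blk=11 s=1: MISS | VC []
  [1] addr=0x2c blk=11 s=1: L1-HIT | VC []
  [2] addr=0x2e blk=11 s=1: L1-HIT | VC []
  [3] addr=0x2f blk=11 s=1: L1-HIT | VC []
  [4] addr=0x2e blk=11 s=1: L1-HIT | VC []
  [5] addr=0x2e blk=11 s=1: L1-HIT | VC []
  [6] addr=0x36 blk=13 s=1: MISS | VC [11]
  [7] addr=0x34 blk=13 s=1: L1-HIT | VC [11]
  [8] addr=0xf blk=3 s=1: MISS | VC [11, 13]
  [9] addr=0x16 blk=5 s=1: MISS | VC [11, 13, 3]
  [10] addr=0xe blk=3 s=1: VC-HIT | VC [11, 13, 5]
  [11] addr=0xd blk=3 s=1: L1-HIT | VC [11, 13, 5]
  [12] addr=0x17 blk=5 s=1: VC-HIT | VC [11, 13, 3]
  [13] addr=0xe blk=3 s=1: VC-HIT | VC [11, 13, 5]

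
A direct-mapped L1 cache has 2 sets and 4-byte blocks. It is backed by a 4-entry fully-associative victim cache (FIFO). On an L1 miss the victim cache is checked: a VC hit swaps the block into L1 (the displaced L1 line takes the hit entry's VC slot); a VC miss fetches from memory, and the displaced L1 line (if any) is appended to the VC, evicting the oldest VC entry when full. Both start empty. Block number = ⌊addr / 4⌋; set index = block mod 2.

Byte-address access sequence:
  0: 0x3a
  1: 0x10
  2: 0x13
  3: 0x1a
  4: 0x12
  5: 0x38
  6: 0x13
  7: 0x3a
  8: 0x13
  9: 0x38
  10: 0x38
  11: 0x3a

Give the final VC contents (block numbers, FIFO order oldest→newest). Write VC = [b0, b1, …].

0: 0x3a (blk 14, set 0) → MISS  vc=[]
1: 0x10 (blk 4, set 0) → MISS  vc=[14]
2: 0x13 (blk 4, set 0) → L1-HIT  vc=[14]
3: 0x1a (blk 6, set 0) → MISS  vc=[14, 4]
4: 0x12 (blk 4, set 0) → VC-HIT  vc=[14, 6]
5: 0x38 (blk 14, set 0) → VC-HIT  vc=[4, 6]
6: 0x13 (blk 4, set 0) → VC-HIT  vc=[14, 6]
7: 0x3a (blk 14, set 0) → VC-HIT  vc=[4, 6]
8: 0x13 (blk 4, set 0) → VC-HIT  vc=[14, 6]
9: 0x38 (blk 14, set 0) → VC-HIT  vc=[4, 6]
10: 0x38 (blk 14, set 0) → L1-HIT  vc=[4, 6]
11: 0x3a (blk 14, set 0) → L1-HIT  vc=[4, 6]

VC = [4, 6]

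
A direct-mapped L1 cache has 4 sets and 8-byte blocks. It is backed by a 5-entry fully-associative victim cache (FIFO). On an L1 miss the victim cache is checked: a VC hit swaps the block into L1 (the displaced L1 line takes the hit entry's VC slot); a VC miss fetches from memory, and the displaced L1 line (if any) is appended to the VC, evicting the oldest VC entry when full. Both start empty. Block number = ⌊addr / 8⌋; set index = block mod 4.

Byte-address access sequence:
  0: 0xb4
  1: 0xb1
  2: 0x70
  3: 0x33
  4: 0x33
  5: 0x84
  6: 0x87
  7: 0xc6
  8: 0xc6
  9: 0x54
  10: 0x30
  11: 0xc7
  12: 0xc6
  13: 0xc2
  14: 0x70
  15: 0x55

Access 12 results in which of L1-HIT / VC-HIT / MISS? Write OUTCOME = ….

0: 0xb4 (blk 22, set 2) → MISS  vc=[]
1: 0xb1 (blk 22, set 2) → L1-HIT  vc=[]
2: 0x70 (blk 14, set 2) → MISS  vc=[22]
3: 0x33 (blk 6, set 2) → MISS  vc=[22, 14]
4: 0x33 (blk 6, set 2) → L1-HIT  vc=[22, 14]
5: 0x84 (blk 16, set 0) → MISS  vc=[22, 14]
6: 0x87 (blk 16, set 0) → L1-HIT  vc=[22, 14]
7: 0xc6 (blk 24, set 0) → MISS  vc=[22, 14, 16]
8: 0xc6 (blk 24, set 0) → L1-HIT  vc=[22, 14, 16]
9: 0x54 (blk 10, set 2) → MISS  vc=[22, 14, 16, 6]
10: 0x30 (blk 6, set 2) → VC-HIT  vc=[22, 14, 16, 10]
11: 0xc7 (blk 24, set 0) → L1-HIT  vc=[22, 14, 16, 10]
12: 0xc6 (blk 24, set 0) → L1-HIT  vc=[22, 14, 16, 10]
13: 0xc2 (blk 24, set 0) → L1-HIT  vc=[22, 14, 16, 10]
14: 0x70 (blk 14, set 2) → VC-HIT  vc=[22, 6, 16, 10]
15: 0x55 (blk 10, set 2) → VC-HIT  vc=[22, 6, 16, 14]

OUTCOME = L1-HIT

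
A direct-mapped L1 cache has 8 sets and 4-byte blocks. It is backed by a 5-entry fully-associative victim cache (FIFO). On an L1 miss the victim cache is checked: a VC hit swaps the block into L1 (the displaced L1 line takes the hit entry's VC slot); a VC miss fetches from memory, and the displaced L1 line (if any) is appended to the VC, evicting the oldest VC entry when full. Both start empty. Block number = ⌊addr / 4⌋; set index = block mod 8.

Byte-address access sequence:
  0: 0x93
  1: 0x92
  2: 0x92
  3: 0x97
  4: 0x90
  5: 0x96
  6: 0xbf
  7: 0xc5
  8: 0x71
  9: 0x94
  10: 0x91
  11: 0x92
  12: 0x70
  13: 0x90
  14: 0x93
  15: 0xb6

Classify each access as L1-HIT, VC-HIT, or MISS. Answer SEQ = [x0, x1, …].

  [0] addr=0x93 blk=36 s=4: MISS | VC []
  [1] addr=0x92 blk=36 s=4: L1-HIT | VC []
  [2] addr=0x92 blk=36 s=4: L1-HIT | VC []
  [3] addr=0x97 blk=37 s=5: MISS | VC []
  [4] addr=0x90 blk=36 s=4: L1-HIT | VC []
  [5] addr=0x96 blk=37 s=5: L1-HIT | VC []
  [6] addr=0xbf blk=47 s=7: MISS | VC []
  [7] addr=0xc5 blk=49 s=1: MISS | VC []
  [8] addr=0x71 blk=28 s=4: MISS | VC [36]
  [9] addr=0x94 blk=37 s=5: L1-HIT | VC [36]
  [10] addr=0x91 blk=36 s=4: VC-HIT | VC [28]
  [11] addr=0x92 blk=36 s=4: L1-HIT | VC [28]
  [12] addr=0x70 blk=28 s=4: VC-HIT | VC [36]
  [13] addr=0x90 blk=36 s=4: VC-HIT | VC [28]
  [14] addr=0x93 blk=36 s=4: L1-HIT | VC [28]
  [15] addr=0xb6 blk=45 s=5: MISS | VC [28, 37]

SEQ = [MISS, L1-HIT, L1-HIT, MISS, L1-HIT, L1-HIT, MISS, MISS, MISS, L1-HIT, VC-HIT, L1-HIT, VC-HIT, VC-HIT, L1-HIT, MISS]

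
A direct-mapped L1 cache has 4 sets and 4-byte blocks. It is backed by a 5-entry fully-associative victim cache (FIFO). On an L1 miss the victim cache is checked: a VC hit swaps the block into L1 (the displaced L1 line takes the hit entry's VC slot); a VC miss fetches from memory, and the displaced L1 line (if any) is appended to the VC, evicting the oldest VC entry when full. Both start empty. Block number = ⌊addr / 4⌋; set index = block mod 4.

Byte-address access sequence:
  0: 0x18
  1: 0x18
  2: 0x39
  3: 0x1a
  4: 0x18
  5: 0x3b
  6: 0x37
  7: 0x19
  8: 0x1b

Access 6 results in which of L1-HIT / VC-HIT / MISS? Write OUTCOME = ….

OUTCOME = MISS

#0 0x18→b6/s2 MISS; vc=[]
#1 0x18→b6/s2 L1-HIT; vc=[]
#2 0x39→b14/s2 MISS; vc=[6]
#3 0x1a→b6/s2 VC-HIT; vc=[14]
#4 0x18→b6/s2 L1-HIT; vc=[14]
#5 0x3b→b14/s2 VC-HIT; vc=[6]
#6 0x37→b13/s1 MISS; vc=[6]
#7 0x19→b6/s2 VC-HIT; vc=[14]
#8 0x1b→b6/s2 L1-HIT; vc=[14]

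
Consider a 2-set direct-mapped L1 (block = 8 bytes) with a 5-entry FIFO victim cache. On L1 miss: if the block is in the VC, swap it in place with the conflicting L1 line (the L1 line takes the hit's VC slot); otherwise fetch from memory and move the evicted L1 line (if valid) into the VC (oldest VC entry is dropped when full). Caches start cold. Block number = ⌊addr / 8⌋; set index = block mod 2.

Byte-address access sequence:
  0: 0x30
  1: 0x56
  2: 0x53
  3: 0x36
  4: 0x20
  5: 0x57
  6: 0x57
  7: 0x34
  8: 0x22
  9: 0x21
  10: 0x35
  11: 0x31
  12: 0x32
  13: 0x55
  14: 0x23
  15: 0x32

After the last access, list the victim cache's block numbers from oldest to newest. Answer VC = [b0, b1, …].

  [0] addr=0x30 blk=6 s=0: MISS | VC []
  [1] addr=0x56 blk=10 s=0: MISS | VC [6]
  [2] addr=0x53 blk=10 s=0: L1-HIT | VC [6]
  [3] addr=0x36 blk=6 s=0: VC-HIT | VC [10]
  [4] addr=0x20 blk=4 s=0: MISS | VC [10, 6]
  [5] addr=0x57 blk=10 s=0: VC-HIT | VC [4, 6]
  [6] addr=0x57 blk=10 s=0: L1-HIT | VC [4, 6]
  [7] addr=0x34 blk=6 s=0: VC-HIT | VC [4, 10]
  [8] addr=0x22 blk=4 s=0: VC-HIT | VC [6, 10]
  [9] addr=0x21 blk=4 s=0: L1-HIT | VC [6, 10]
  [10] addr=0x35 blk=6 s=0: VC-HIT | VC [4, 10]
  [11] addr=0x31 blk=6 s=0: L1-HIT | VC [4, 10]
  [12] addr=0x32 blk=6 s=0: L1-HIT | VC [4, 10]
  [13] addr=0x55 blk=10 s=0: VC-HIT | VC [4, 6]
  [14] addr=0x23 blk=4 s=0: VC-HIT | VC [10, 6]
  [15] addr=0x32 blk=6 s=0: VC-HIT | VC [10, 4]

VC = [10, 4]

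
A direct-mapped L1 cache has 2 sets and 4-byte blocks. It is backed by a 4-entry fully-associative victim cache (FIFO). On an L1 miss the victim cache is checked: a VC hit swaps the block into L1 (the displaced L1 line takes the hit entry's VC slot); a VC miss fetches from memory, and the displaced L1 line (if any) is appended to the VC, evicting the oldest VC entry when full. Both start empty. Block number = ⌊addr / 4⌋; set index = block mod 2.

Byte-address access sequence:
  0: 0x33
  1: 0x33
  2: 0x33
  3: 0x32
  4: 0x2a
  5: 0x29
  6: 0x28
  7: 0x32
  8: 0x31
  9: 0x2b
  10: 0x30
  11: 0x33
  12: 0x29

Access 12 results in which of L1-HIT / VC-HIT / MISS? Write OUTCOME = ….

  [0] addr=0x33 blk=12 s=0: MISS | VC []
  [1] addr=0x33 blk=12 s=0: L1-HIT | VC []
  [2] addr=0x33 blk=12 s=0: L1-HIT | VC []
  [3] addr=0x32 blk=12 s=0: L1-HIT | VC []
  [4] addr=0x2a blk=10 s=0: MISS | VC [12]
  [5] addr=0x29 blk=10 s=0: L1-HIT | VC [12]
  [6] addr=0x28 blk=10 s=0: L1-HIT | VC [12]
  [7] addr=0x32 blk=12 s=0: VC-HIT | VC [10]
  [8] addr=0x31 blk=12 s=0: L1-HIT | VC [10]
  [9] addr=0x2b blk=10 s=0: VC-HIT | VC [12]
  [10] addr=0x30 blk=12 s=0: VC-HIT | VC [10]
  [11] addr=0x33 blk=12 s=0: L1-HIT | VC [10]
  [12] addr=0x29 blk=10 s=0: VC-HIT | VC [12]

OUTCOME = VC-HIT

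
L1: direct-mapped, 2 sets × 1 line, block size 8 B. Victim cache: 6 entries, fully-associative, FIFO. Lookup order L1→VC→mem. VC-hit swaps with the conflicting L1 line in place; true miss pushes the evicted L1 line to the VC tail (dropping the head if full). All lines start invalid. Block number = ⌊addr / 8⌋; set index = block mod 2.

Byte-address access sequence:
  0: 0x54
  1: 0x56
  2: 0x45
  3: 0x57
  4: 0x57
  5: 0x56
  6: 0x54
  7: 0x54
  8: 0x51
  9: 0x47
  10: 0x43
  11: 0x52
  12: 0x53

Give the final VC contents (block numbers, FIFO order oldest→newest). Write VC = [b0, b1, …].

VC = [8]

#0 0x54→b10/s0 MISS; vc=[]
#1 0x56→b10/s0 L1-HIT; vc=[]
#2 0x45→b8/s0 MISS; vc=[10]
#3 0x57→b10/s0 VC-HIT; vc=[8]
#4 0x57→b10/s0 L1-HIT; vc=[8]
#5 0x56→b10/s0 L1-HIT; vc=[8]
#6 0x54→b10/s0 L1-HIT; vc=[8]
#7 0x54→b10/s0 L1-HIT; vc=[8]
#8 0x51→b10/s0 L1-HIT; vc=[8]
#9 0x47→b8/s0 VC-HIT; vc=[10]
#10 0x43→b8/s0 L1-HIT; vc=[10]
#11 0x52→b10/s0 VC-HIT; vc=[8]
#12 0x53→b10/s0 L1-HIT; vc=[8]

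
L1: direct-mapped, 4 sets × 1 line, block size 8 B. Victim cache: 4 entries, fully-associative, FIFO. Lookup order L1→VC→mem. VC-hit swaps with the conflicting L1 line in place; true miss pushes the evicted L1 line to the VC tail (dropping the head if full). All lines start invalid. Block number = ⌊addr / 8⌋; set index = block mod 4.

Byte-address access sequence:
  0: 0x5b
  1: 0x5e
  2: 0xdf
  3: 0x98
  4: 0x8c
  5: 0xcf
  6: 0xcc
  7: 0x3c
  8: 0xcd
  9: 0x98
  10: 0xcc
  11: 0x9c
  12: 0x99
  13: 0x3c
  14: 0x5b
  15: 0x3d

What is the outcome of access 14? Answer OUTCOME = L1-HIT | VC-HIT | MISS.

OUTCOME = VC-HIT

#0 0x5b→b11/s3 MISS; vc=[]
#1 0x5e→b11/s3 L1-HIT; vc=[]
#2 0xdf→b27/s3 MISS; vc=[11]
#3 0x98→b19/s3 MISS; vc=[11,27]
#4 0x8c→b17/s1 MISS; vc=[11,27]
#5 0xcf→b25/s1 MISS; vc=[11,27,17]
#6 0xcc→b25/s1 L1-HIT; vc=[11,27,17]
#7 0x3c→b7/s3 MISS; vc=[11,27,17,19]
#8 0xcd→b25/s1 L1-HIT; vc=[11,27,17,19]
#9 0x98→b19/s3 VC-HIT; vc=[11,27,17,7]
#10 0xcc→b25/s1 L1-HIT; vc=[11,27,17,7]
#11 0x9c→b19/s3 L1-HIT; vc=[11,27,17,7]
#12 0x99→b19/s3 L1-HIT; vc=[11,27,17,7]
#13 0x3c→b7/s3 VC-HIT; vc=[11,27,17,19]
#14 0x5b→b11/s3 VC-HIT; vc=[7,27,17,19]
#15 0x3d→b7/s3 VC-HIT; vc=[11,27,17,19]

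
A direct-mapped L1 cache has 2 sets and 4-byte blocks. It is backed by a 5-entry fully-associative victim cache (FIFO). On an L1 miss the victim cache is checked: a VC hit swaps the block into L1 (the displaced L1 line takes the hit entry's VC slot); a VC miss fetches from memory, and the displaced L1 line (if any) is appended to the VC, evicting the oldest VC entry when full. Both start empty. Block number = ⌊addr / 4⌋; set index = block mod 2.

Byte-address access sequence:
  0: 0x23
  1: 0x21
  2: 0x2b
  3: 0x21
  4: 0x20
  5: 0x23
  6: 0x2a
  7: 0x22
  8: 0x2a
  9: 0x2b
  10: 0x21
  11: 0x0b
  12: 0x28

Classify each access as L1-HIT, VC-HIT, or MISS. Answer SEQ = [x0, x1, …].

SEQ = [MISS, L1-HIT, MISS, VC-HIT, L1-HIT, L1-HIT, VC-HIT, VC-HIT, VC-HIT, L1-HIT, VC-HIT, MISS, VC-HIT]

  [0] addr=0x23 blk=8 s=0: MISS | VC []
  [1] addr=0x21 blk=8 s=0: L1-HIT | VC []
  [2] addr=0x2b blk=10 s=0: MISS | VC [8]
  [3] addr=0x21 blk=8 s=0: VC-HIT | VC [10]
  [4] addr=0x20 blk=8 s=0: L1-HIT | VC [10]
  [5] addr=0x23 blk=8 s=0: L1-HIT | VC [10]
  [6] addr=0x2a blk=10 s=0: VC-HIT | VC [8]
  [7] addr=0x22 blk=8 s=0: VC-HIT | VC [10]
  [8] addr=0x2a blk=10 s=0: VC-HIT | VC [8]
  [9] addr=0x2b blk=10 s=0: L1-HIT | VC [8]
  [10] addr=0x21 blk=8 s=0: VC-HIT | VC [10]
  [11] addr=0xb blk=2 s=0: MISS | VC [10, 8]
  [12] addr=0x28 blk=10 s=0: VC-HIT | VC [2, 8]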